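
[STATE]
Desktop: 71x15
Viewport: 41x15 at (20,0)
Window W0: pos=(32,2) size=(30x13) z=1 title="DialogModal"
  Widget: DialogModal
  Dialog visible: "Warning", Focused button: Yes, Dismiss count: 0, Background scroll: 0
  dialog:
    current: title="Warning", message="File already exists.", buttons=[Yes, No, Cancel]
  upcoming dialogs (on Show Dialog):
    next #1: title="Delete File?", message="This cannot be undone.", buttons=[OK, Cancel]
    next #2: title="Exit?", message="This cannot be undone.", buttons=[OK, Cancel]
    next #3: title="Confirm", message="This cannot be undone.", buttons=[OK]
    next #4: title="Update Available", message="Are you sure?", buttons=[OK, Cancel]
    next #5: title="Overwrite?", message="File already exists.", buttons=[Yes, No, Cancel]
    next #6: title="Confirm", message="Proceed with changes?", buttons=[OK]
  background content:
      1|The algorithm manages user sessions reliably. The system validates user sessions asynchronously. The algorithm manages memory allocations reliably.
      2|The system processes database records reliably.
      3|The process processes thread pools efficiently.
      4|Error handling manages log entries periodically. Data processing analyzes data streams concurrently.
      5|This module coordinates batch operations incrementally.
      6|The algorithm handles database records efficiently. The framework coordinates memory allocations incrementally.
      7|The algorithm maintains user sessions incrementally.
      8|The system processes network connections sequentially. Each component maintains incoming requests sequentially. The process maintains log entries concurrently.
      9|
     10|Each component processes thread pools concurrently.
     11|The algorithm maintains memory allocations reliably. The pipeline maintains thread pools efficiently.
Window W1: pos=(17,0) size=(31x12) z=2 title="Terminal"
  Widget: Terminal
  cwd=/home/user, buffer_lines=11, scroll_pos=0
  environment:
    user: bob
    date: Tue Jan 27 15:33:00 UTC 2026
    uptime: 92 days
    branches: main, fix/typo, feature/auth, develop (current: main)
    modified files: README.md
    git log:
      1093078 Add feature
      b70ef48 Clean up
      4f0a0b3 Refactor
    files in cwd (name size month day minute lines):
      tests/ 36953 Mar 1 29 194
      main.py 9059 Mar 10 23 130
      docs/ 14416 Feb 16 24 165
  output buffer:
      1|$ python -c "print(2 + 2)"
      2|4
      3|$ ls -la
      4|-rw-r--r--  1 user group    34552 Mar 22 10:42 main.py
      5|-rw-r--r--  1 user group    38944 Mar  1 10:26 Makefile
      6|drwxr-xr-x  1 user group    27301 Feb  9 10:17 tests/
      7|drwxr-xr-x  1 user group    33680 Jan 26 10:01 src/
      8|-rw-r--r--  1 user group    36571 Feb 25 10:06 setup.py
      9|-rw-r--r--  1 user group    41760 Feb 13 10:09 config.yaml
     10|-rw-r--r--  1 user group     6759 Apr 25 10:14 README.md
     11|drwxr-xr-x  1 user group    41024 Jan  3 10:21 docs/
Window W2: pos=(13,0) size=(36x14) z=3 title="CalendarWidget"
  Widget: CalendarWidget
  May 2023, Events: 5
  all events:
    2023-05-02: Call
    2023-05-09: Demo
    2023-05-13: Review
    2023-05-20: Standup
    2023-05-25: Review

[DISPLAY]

━━━━━━━━━━━━━━━━━━━━━━━━━━━━┓            
darWidget                   ┃            
────────────────────────────┨━━━━━━━━━━━━
       May 2023             ┃            
We Th Fr Sa Su              ┃────────────
  3  4  5  6  7             ┃nages user s
 10 11 12 13* 14            ┃sses databas
17 18 19 20* 21             ┃─────────┐ad
24 25* 26 27 28             ┃g        │ e
31                          ┃ exists. │tc
                            ┃Cancel   │ba
                            ┃─────────┘er
                            ┃sses network
━━━━━━━━━━━━━━━━━━━━━━━━━━━━┛            
            ┗━━━━━━━━━━━━━━━━━━━━━━━━━━━━


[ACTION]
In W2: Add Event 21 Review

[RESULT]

━━━━━━━━━━━━━━━━━━━━━━━━━━━━┓            
darWidget                   ┃            
────────────────────────────┨━━━━━━━━━━━━
       May 2023             ┃            
We Th Fr Sa Su              ┃────────────
  3  4  5  6  7             ┃nages user s
 10 11 12 13* 14            ┃sses databas
17 18 19 20* 21*            ┃─────────┐ad
24 25* 26 27 28             ┃g        │ e
31                          ┃ exists. │tc
                            ┃Cancel   │ba
                            ┃─────────┘er
                            ┃sses network
━━━━━━━━━━━━━━━━━━━━━━━━━━━━┛            
            ┗━━━━━━━━━━━━━━━━━━━━━━━━━━━━


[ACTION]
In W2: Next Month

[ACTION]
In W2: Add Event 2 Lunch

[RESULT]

━━━━━━━━━━━━━━━━━━━━━━━━━━━━┓            
darWidget                   ┃            
────────────────────────────┨━━━━━━━━━━━━
      June 2023             ┃            
We Th Fr Sa Su              ┃────────────
    1  2*  3  4             ┃nages user s
 7  8  9 10 11              ┃sses databas
14 15 16 17 18              ┃─────────┐ad
21 22 23 24 25              ┃g        │ e
28 29 30                    ┃ exists. │tc
                            ┃Cancel   │ba
                            ┃─────────┘er
                            ┃sses network
━━━━━━━━━━━━━━━━━━━━━━━━━━━━┛            
            ┗━━━━━━━━━━━━━━━━━━━━━━━━━━━━


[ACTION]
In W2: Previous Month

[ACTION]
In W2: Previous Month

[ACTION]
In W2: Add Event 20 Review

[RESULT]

━━━━━━━━━━━━━━━━━━━━━━━━━━━━┓            
darWidget                   ┃            
────────────────────────────┨━━━━━━━━━━━━
      April 2023            ┃            
We Th Fr Sa Su              ┃────────────
          1  2              ┃nages user s
 5  6  7  8  9              ┃sses databas
12 13 14 15 16              ┃─────────┐ad
19 20* 21 22 23             ┃g        │ e
26 27 28 29 30              ┃ exists. │tc
                            ┃Cancel   │ba
                            ┃─────────┘er
                            ┃sses network
━━━━━━━━━━━━━━━━━━━━━━━━━━━━┛            
            ┗━━━━━━━━━━━━━━━━━━━━━━━━━━━━


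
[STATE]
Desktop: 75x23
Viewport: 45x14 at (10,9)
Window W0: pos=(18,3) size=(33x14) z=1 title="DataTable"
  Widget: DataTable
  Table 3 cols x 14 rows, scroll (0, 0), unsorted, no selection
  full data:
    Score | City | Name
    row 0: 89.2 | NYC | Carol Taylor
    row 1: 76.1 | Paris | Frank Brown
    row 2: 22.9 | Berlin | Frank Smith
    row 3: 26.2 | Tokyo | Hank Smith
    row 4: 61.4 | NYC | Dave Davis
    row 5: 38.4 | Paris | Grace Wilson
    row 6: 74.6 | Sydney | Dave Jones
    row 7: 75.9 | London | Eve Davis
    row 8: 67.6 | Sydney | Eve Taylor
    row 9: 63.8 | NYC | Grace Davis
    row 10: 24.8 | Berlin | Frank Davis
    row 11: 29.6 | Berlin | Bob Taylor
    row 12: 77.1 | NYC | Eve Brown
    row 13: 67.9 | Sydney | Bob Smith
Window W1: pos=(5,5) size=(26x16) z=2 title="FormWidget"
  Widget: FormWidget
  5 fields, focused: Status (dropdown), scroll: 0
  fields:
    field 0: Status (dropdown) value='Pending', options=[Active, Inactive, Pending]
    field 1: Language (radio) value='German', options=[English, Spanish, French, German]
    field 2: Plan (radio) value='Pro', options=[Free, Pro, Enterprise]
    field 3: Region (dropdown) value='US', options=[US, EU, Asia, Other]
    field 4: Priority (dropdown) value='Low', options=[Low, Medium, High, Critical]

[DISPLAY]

nguage:   ( ) Englis┃│Frank Brown       ┃    
an:       ( ) Free  ┃│Frank Smith       ┃    
gion:     [US     ▼]┃│Hank Smith        ┃    
iority:   [Low    ▼]┃│Dave Davis        ┃    
                    ┃│Grace Wilson      ┃    
                    ┃│Dave Jones        ┃    
                    ┃│Eve Davis         ┃    
                    ┃━━━━━━━━━━━━━━━━━━━┛    
                    ┃                        
                    ┃                        
                    ┃                        
━━━━━━━━━━━━━━━━━━━━┛                        
                                             
                                             


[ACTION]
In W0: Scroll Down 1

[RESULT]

nguage:   ( ) Englis┃│Frank Smith       ┃    
an:       ( ) Free  ┃│Hank Smith        ┃    
gion:     [US     ▼]┃│Dave Davis        ┃    
iority:   [Low    ▼]┃│Grace Wilson      ┃    
                    ┃│Dave Jones        ┃    
                    ┃│Eve Davis         ┃    
                    ┃│Eve Taylor        ┃    
                    ┃━━━━━━━━━━━━━━━━━━━┛    
                    ┃                        
                    ┃                        
                    ┃                        
━━━━━━━━━━━━━━━━━━━━┛                        
                                             
                                             


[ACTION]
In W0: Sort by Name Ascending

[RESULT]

nguage:   ( ) Englis┃│Carol Taylor      ┃    
an:       ( ) Free  ┃│Dave Davis        ┃    
gion:     [US     ▼]┃│Dave Jones        ┃    
iority:   [Low    ▼]┃│Eve Brown         ┃    
                    ┃│Eve Davis         ┃    
                    ┃│Eve Taylor        ┃    
                    ┃│Frank Brown       ┃    
                    ┃━━━━━━━━━━━━━━━━━━━┛    
                    ┃                        
                    ┃                        
                    ┃                        
━━━━━━━━━━━━━━━━━━━━┛                        
                                             
                                             


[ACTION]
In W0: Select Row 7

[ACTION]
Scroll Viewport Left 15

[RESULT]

     ┃  Language:   ( ) Englis┃│Carol Taylor 
     ┃  Plan:       ( ) Free  ┃│Dave Davis   
     ┃  Region:     [US     ▼]┃│Dave Jones   
     ┃  Priority:   [Low    ▼]┃│Eve Brown    
     ┃                        ┃│Eve Davis    
     ┃                        ┃│Eve Taylor   
     ┃                        ┃│Frank Brown  
     ┃                        ┃━━━━━━━━━━━━━━
     ┃                        ┃              
     ┃                        ┃              
     ┃                        ┃              
     ┗━━━━━━━━━━━━━━━━━━━━━━━━┛              
                                             
                                             


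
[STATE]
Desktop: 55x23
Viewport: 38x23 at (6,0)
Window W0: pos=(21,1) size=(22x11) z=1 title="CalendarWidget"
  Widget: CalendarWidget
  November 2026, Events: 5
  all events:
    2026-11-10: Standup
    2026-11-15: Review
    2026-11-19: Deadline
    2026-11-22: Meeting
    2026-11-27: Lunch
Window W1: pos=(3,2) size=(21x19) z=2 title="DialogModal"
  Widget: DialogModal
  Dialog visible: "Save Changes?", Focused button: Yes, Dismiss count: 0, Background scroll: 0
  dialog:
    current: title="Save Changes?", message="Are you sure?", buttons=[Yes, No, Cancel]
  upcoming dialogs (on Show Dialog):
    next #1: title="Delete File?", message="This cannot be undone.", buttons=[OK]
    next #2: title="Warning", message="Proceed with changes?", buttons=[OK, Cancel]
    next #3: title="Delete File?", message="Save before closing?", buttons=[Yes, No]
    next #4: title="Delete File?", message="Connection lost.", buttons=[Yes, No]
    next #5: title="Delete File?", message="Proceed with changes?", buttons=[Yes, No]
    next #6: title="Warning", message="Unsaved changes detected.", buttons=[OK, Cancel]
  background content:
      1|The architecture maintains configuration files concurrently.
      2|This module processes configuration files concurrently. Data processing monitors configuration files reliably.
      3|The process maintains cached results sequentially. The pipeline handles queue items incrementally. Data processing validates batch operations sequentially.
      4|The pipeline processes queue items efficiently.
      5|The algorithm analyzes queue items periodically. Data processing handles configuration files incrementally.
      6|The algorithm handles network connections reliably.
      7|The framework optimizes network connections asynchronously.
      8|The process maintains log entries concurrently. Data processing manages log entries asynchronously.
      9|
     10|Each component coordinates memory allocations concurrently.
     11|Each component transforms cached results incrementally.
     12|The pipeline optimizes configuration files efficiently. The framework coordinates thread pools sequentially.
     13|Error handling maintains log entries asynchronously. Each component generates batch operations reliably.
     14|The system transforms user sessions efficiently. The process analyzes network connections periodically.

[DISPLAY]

                                      
               ┏━━━━━━━━━━━━━━━━━━━━┓ 
━━━━━━━━━━━━━━━━━┓alendarWidget     ┃ 
ialogModal       ┃──────────────────┨ 
─────────────────┨ November 2026    ┃ 
e architecture ma┃ Tu We Th Fr Sa Su┃ 
is module process┃                 1┃ 
e process maintai┃  3  4  5  6  7  8┃ 
e pipeline proces┃ 10* 11 12 13 14 1┃ 
e algorithm analy┃ 17 18 19* 20 21 2┃ 
┌─────────────┐dl┃ 24 25 26 27* 28 2┃ 
│Save Changes?│im┃━━━━━━━━━━━━━━━━━━┛ 
│Are you sure?│ai┃                    
│[Yes]  No   C│  ┃                    
└─────────────┘or┃                    
ch component tran┃                    
e pipeline optimi┃                    
ror handling main┃                    
e system transfor┃                    
                 ┃                    
━━━━━━━━━━━━━━━━━┛                    
                                      
                                      


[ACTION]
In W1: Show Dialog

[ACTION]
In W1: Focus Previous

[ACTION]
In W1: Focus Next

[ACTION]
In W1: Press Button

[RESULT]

                                      
               ┏━━━━━━━━━━━━━━━━━━━━┓ 
━━━━━━━━━━━━━━━━━┓alendarWidget     ┃ 
ialogModal       ┃──────────────────┨ 
─────────────────┨ November 2026    ┃ 
e architecture ma┃ Tu We Th Fr Sa Su┃ 
is module process┃                 1┃ 
e process maintai┃  3  4  5  6  7  8┃ 
e pipeline proces┃ 10* 11 12 13 14 1┃ 
e algorithm analy┃ 17 18 19* 20 21 2┃ 
e algorithm handl┃ 24 25 26 27* 28 2┃ 
e framework optim┃━━━━━━━━━━━━━━━━━━┛ 
e process maintai┃                    
                 ┃                    
ch component coor┃                    
ch component tran┃                    
e pipeline optimi┃                    
ror handling main┃                    
e system transfor┃                    
                 ┃                    
━━━━━━━━━━━━━━━━━┛                    
                                      
                                      


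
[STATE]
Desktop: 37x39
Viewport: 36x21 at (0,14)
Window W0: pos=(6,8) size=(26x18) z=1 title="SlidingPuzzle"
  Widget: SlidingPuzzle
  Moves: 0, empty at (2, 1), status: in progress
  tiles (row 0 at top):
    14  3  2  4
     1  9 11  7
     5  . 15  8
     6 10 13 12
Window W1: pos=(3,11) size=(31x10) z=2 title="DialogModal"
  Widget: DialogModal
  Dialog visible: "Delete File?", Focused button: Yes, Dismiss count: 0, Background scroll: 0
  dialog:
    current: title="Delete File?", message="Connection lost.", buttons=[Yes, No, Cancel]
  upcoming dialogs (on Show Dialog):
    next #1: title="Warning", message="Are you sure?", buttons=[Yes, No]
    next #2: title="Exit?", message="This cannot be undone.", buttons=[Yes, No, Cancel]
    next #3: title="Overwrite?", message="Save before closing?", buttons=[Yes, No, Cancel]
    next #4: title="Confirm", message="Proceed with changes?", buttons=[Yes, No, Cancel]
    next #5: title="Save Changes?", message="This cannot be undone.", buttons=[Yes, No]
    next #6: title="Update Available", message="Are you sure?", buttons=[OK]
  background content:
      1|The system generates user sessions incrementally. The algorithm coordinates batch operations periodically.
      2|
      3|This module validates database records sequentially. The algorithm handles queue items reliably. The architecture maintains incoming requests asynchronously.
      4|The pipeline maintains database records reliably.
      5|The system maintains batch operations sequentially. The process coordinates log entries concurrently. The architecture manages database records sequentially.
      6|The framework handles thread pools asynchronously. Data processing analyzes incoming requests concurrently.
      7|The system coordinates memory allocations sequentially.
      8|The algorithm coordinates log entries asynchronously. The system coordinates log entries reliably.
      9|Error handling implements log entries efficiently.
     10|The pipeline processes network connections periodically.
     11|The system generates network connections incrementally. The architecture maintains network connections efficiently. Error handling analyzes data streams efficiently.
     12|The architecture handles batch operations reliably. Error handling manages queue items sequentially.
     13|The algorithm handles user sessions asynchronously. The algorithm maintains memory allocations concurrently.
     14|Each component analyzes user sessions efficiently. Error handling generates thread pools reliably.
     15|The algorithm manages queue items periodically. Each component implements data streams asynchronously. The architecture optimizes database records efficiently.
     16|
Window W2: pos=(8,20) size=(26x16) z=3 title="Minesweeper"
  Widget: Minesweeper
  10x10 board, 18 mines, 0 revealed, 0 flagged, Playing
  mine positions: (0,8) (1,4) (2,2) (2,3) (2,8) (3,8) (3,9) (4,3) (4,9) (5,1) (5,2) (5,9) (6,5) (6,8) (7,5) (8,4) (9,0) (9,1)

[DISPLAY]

   ┃The┌─────────────────────┐ses┃  
   ┃   │     Delete File?    │   ┃  
   ┃Thi│   Connection lost.  │bas┃  
   ┃The│ [Yes]  No   Cancel  │aba┃  
   ┃The└─────────────────────┘ op┃  
   ┃The framework handles thread ┃  
   ┗━━━━┏━━━━━━━━━━━━━━━━━━━━━━━━┓  
      ┃ ┃ Minesweeper            ┃  
      ┃ ┠────────────────────────┨  
      ┃ ┃■■■■■■■■■■              ┃  
      ┃ ┃■■■■■■■■■■              ┃  
      ┗━┃■■■■■■■■■■              ┃  
        ┃■■■■■■■■■■              ┃  
        ┃■■■■■■■■■■              ┃  
        ┃■■■■■■■■■■              ┃  
        ┃■■■■■■■■■■              ┃  
        ┃■■■■■■■■■■              ┃  
        ┃■■■■■■■■■■              ┃  
        ┃■■■■■■■■■■              ┃  
        ┃                        ┃  
        ┃                        ┃  


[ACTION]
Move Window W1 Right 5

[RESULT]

      ┃The┌─────────────────────┐ses
      ┃   │     Delete File?    │   
      ┃Thi│   Connection lost.  │bas
      ┃The│ [Yes]  No   Cancel  │aba
      ┃The└─────────────────────┘ op
      ┃The framework handles thread 
      ┗━┏━━━━━━━━━━━━━━━━━━━━━━━━┓━━
      ┃ ┃ Minesweeper            ┃  
      ┃ ┠────────────────────────┨  
      ┃ ┃■■■■■■■■■■              ┃  
      ┃ ┃■■■■■■■■■■              ┃  
      ┗━┃■■■■■■■■■■              ┃  
        ┃■■■■■■■■■■              ┃  
        ┃■■■■■■■■■■              ┃  
        ┃■■■■■■■■■■              ┃  
        ┃■■■■■■■■■■              ┃  
        ┃■■■■■■■■■■              ┃  
        ┃■■■■■■■■■■              ┃  
        ┃■■■■■■■■■■              ┃  
        ┃                        ┃  
        ┃                        ┃  


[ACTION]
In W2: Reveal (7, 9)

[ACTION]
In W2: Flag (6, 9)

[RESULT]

      ┃The┌─────────────────────┐ses
      ┃   │     Delete File?    │   
      ┃Thi│   Connection lost.  │bas
      ┃The│ [Yes]  No   Cancel  │aba
      ┃The└─────────────────────┘ op
      ┃The framework handles thread 
      ┗━┏━━━━━━━━━━━━━━━━━━━━━━━━┓━━
      ┃ ┃ Minesweeper            ┃  
      ┃ ┠────────────────────────┨  
      ┃ ┃■■■■■■■■■■              ┃  
      ┃ ┃■■■■■■■■■■              ┃  
      ┗━┃■■■■■■■■■■              ┃  
        ┃■■■■■■■■■■              ┃  
        ┃■■■■■■■■■■              ┃  
        ┃■■■■■■■■■■              ┃  
        ┃■■■■■■■■■⚑              ┃  
        ┃■■■■■■■■■1              ┃  
        ┃■■■■■■■■■■              ┃  
        ┃■■■■■■■■■■              ┃  
        ┃                        ┃  
        ┃                        ┃  


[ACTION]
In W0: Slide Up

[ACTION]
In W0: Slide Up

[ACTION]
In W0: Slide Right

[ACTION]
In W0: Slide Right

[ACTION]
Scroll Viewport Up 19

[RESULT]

                                    
                                    
                                    
                                    
                                    
                                    
                                    
                                    
      ┏━━━━━━━━━━━━━━━━━━━━━━━━┓    
      ┃ SlidingPuzzle          ┃    
      ┠────────────────────────┨    
      ┏━━━━━━━━━━━━━━━━━━━━━━━━━━━━━
      ┃ DialogModal                 
      ┠─────────────────────────────
      ┃The┌─────────────────────┐ses
      ┃   │     Delete File?    │   
      ┃Thi│   Connection lost.  │bas
      ┃The│ [Yes]  No   Cancel  │aba
      ┃The└─────────────────────┘ op
      ┃The framework handles thread 
      ┗━┏━━━━━━━━━━━━━━━━━━━━━━━━┓━━


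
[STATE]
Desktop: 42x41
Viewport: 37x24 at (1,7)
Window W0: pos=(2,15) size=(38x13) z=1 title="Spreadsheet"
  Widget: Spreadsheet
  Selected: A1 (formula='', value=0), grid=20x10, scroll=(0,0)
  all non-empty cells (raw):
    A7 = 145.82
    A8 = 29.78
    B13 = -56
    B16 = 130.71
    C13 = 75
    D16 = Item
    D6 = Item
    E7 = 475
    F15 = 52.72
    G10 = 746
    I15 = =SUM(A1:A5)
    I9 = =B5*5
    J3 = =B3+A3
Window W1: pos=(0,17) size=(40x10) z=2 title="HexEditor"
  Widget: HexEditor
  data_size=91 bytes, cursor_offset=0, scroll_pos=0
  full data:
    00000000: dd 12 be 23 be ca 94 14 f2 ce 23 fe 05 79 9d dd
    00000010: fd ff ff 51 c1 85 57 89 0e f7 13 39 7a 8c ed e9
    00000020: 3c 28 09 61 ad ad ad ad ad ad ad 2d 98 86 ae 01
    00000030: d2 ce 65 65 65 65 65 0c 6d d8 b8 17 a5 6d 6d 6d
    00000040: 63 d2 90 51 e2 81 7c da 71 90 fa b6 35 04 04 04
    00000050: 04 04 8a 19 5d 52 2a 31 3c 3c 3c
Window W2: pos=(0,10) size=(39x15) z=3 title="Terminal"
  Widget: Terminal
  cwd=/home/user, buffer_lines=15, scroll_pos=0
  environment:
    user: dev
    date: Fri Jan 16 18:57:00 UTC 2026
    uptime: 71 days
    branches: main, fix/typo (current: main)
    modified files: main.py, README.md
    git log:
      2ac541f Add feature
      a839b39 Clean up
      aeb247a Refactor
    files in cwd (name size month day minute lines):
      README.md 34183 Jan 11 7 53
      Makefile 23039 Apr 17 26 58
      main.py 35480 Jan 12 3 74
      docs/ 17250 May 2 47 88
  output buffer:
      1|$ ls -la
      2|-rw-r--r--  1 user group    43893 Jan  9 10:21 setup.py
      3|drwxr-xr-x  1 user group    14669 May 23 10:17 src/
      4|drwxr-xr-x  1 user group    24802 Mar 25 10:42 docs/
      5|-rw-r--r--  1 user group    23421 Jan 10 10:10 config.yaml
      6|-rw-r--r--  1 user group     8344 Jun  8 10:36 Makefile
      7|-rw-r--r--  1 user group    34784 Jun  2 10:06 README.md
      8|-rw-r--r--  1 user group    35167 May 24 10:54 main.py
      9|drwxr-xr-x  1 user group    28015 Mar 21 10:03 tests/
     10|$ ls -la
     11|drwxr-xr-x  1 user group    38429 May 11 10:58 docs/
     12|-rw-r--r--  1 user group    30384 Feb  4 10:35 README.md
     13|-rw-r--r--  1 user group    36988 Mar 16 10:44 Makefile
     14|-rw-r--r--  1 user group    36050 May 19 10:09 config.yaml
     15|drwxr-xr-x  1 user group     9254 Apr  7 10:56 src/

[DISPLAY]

                                     
                                     
                                     
━━━━━━━━━━━━━━━━━━━━━━━━━━━━━━━━━━━━━
 Terminal                            
─────────────────────────────────────
$ ls -la                             
-rw-r--r--  1 user group    43893 Jan
drwxr-xr-x  1 user group    14669 May
drwxr-xr-x  1 user group    24802 Mar
-rw-r--r--  1 user group    23421 Jan
-rw-r--r--  1 user group     8344 Jun
-rw-r--r--  1 user group    34784 Jun
-rw-r--r--  1 user group    35167 May
drwxr-xr-x  1 user group    28015 Mar
$ ls -la                             
drwxr-xr-x  1 user group    38429 May
━━━━━━━━━━━━━━━━━━━━━━━━━━━━━━━━━━━━━
00000050  04 04 8a 19 5d 52 2a 31  3c
━━━━━━━━━━━━━━━━━━━━━━━━━━━━━━━━━━━━━
 ┗━━━━━━━━━━━━━━━━━━━━━━━━━━━━━━━━━━━
                                     
                                     
                                     


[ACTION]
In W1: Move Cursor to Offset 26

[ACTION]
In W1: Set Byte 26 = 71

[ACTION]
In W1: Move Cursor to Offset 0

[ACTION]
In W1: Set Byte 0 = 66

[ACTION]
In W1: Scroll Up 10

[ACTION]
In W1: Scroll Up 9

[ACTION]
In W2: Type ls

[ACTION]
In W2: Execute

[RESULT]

                                     
                                     
                                     
━━━━━━━━━━━━━━━━━━━━━━━━━━━━━━━━━━━━━
 Terminal                            
─────────────────────────────────────
-rw-r--r--  1 user group    35167 May
drwxr-xr-x  1 user group    28015 Mar
$ ls -la                             
drwxr-xr-x  1 user group    38429 May
-rw-r--r--  1 user group    30384 Feb
-rw-r--r--  1 user group    36988 Mar
-rw-r--r--  1 user group    36050 May
drwxr-xr-x  1 user group     9254 Apr
$ ls                                 
README.md  Makefile  main.py  docs/  
$ █                                  
━━━━━━━━━━━━━━━━━━━━━━━━━━━━━━━━━━━━━
00000050  04 04 8a 19 5d 52 2a 31  3c
━━━━━━━━━━━━━━━━━━━━━━━━━━━━━━━━━━━━━
 ┗━━━━━━━━━━━━━━━━━━━━━━━━━━━━━━━━━━━
                                     
                                     
                                     


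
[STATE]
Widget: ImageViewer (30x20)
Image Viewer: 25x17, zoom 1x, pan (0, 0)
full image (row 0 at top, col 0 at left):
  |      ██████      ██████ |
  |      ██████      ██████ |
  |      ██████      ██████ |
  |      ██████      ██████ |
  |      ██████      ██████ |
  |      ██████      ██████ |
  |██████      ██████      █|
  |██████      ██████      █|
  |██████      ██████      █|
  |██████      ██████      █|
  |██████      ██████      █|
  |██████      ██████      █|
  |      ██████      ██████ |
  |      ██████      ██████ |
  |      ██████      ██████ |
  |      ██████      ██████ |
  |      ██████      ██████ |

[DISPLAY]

      ██████      ██████      
      ██████      ██████      
      ██████      ██████      
      ██████      ██████      
      ██████      ██████      
      ██████      ██████      
██████      ██████      █     
██████      ██████      █     
██████      ██████      █     
██████      ██████      █     
██████      ██████      █     
██████      ██████      █     
      ██████      ██████      
      ██████      ██████      
      ██████      ██████      
      ██████      ██████      
      ██████      ██████      
                              
                              
                              


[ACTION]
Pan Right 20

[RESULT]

████                          
████                          
████                          
████                          
████                          
████                          
    █                         
    █                         
    █                         
    █                         
    █                         
    █                         
████                          
████                          
████                          
████                          
████                          
                              
                              
                              


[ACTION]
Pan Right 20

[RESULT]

                              
                              
                              
                              
                              
                              
                              
                              
                              
                              
                              
                              
                              
                              
                              
                              
                              
                              
                              
                              


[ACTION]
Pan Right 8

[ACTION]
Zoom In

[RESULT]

                              
                              
                              
                              
                              
                              
                              
                              
                              
                              
                              
                              
██                            
██                            
██                            
██                            
██                            
██                            
██                            
██                            


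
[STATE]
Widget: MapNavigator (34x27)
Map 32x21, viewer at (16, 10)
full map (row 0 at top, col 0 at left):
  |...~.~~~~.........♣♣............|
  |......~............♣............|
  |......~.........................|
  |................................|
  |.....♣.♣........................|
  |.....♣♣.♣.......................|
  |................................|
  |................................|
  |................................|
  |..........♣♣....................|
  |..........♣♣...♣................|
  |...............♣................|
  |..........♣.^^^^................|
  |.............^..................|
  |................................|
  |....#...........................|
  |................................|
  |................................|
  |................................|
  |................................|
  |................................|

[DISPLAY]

                                  
                                  
                                  
 ...~.~~~~.........♣♣............ 
 ......~............♣............ 
 ......~......................... 
 ................................ 
 .....♣.♣........................ 
 .....♣♣.♣....................... 
 ................................ 
 ................................ 
 ................................ 
 ..........♣♣.................... 
 ..........♣♣...♣@............... 
 ...............♣................ 
 ..........♣.^^^^................ 
 .............^.................. 
 ................................ 
 ....#........................... 
 ................................ 
 ................................ 
 ................................ 
 ................................ 
 ................................ 
                                  
                                  
                                  


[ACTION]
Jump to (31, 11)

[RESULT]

                                  
                                  
....♣♣............                
.....♣............                
..................                
..................                
..................                
..................                
..................                
..................                
..................                
..................                
.♣................                
.♣...............@                
^^................                
..................                
..................                
..................                
..................                
..................                
..................                
..................                
..................                
                                  
                                  
                                  
                                  


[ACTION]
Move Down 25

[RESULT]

..................                
..................                
..................                
.♣................                
.♣................                
^^................                
..................                
..................                
..................                
..................                
..................                
..................                
..................                
.................@                
                                  
                                  
                                  
                                  
                                  
                                  
                                  
                                  
                                  
                                  
                                  
                                  
                                  


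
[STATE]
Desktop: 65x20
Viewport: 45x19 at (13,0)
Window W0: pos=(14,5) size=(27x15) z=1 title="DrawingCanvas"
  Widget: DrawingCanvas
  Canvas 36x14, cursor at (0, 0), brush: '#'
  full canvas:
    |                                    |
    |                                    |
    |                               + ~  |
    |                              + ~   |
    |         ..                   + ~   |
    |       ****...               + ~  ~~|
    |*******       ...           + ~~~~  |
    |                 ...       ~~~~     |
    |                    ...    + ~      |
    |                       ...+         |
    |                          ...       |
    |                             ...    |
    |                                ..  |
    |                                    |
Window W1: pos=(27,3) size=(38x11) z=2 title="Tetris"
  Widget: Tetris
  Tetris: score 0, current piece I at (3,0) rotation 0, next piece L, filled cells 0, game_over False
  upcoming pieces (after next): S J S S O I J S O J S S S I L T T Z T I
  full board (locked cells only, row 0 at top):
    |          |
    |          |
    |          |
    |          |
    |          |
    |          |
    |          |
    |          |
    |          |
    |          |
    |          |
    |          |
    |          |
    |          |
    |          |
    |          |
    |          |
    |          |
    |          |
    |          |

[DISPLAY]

                                             
                                             
                                             
              ┏━━━━━━━━━━━━━━━━━━━━━━━━━━━━━━
              ┃ Tetris                       
 ┏━━━━━━━━━━━━┠──────────────────────────────
 ┃ DrawingCanv┃          │Next:              
 ┠────────────┃          │  ▒                
 ┃+           ┃          │▒▒▒                
 ┃            ┃          │                   
 ┃            ┃          │                   
 ┃            ┃          │                   
 ┃         .. ┃          │Score:             
 ┃       ****.┗━━━━━━━━━━━━━━━━━━━━━━━━━━━━━━
 ┃*******       ...        ┃                 
 ┃                 ...     ┃                 
 ┃                    ...  ┃                 
 ┃                       ..┃                 
 ┃                         ┃                 


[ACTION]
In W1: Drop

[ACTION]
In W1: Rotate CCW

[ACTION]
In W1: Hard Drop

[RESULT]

                                             
                                             
                                             
              ┏━━━━━━━━━━━━━━━━━━━━━━━━━━━━━━
              ┃ Tetris                       
 ┏━━━━━━━━━━━━┠──────────────────────────────
 ┃ DrawingCanv┃          │Next:              
 ┠────────────┃          │ ░░                
 ┃+           ┃          │░░                 
 ┃            ┃   █      │                   
 ┃            ┃   █      │                   
 ┃            ┃   █      │                   
 ┃         .. ┃   █      │Score:             
 ┃       ****.┗━━━━━━━━━━━━━━━━━━━━━━━━━━━━━━
 ┃*******       ...        ┃                 
 ┃                 ...     ┃                 
 ┃                    ...  ┃                 
 ┃                       ..┃                 
 ┃                         ┃                 
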